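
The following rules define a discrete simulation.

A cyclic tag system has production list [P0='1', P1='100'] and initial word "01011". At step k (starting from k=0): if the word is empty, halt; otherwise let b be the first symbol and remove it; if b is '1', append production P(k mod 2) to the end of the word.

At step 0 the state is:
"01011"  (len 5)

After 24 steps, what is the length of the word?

k=0  "01011"  (len 5)
k=1  "1011"  (len 4)
k=2  "011100"  (len 6)
k=3  "11100"  (len 5)
k=4  "1100100"  (len 7)
k=5  "1001001"  (len 7)
k=6  "001001100"  (len 9)
k=7  "01001100"  (len 8)
k=8  "1001100"  (len 7)
k=9  "0011001"  (len 7)
k=10  "011001"  (len 6)
k=11  "11001"  (len 5)
k=12  "1001100"  (len 7)
k=13  "0011001"  (len 7)
k=14  "011001"  (len 6)
k=15  "11001"  (len 5)
k=16  "1001100"  (len 7)
k=17  "0011001"  (len 7)
k=18  "011001"  (len 6)
k=19  "11001"  (len 5)
k=20  "1001100"  (len 7)
k=21  "0011001"  (len 7)
k=22  "011001"  (len 6)
k=23  "11001"  (len 5)
k=24  "1001100"  (len 7)

7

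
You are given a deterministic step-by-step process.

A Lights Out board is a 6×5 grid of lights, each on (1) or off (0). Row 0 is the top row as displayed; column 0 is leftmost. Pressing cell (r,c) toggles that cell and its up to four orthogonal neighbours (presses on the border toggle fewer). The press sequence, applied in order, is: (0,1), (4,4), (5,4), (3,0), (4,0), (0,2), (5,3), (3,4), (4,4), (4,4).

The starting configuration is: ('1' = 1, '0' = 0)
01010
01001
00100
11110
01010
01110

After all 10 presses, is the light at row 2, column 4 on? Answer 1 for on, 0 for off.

1

gen 0: 01010
01001
00100
11110
01010
01110
gen 1: 10110
00001
00100
11110
01010
01110
gen 2: 10110
00001
00100
11111
01001
01111
gen 3: 10110
00001
00100
11111
01000
01100
gen 4: 10110
00001
10100
00111
11000
01100
gen 5: 10110
00001
10100
10111
00000
11100
gen 6: 11000
00101
10100
10111
00000
11100
gen 7: 11000
00101
10100
10111
00010
11011
gen 8: 11000
00101
10101
10100
00011
11011
gen 9: 11000
00101
10101
10101
00000
11010
gen 10: 11000
00101
10101
10100
00011
11011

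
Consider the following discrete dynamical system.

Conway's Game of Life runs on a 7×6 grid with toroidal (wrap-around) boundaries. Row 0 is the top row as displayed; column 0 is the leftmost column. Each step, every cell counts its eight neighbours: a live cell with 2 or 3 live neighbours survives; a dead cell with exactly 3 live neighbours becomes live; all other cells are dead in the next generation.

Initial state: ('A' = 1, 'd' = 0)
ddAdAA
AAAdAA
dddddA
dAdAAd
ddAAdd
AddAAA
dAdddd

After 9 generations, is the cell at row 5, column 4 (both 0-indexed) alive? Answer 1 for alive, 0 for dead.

gen 0: ddAdAA
AAAdAA
dddddA
dAdAAd
ddAAdd
AddAAA
dAdddd
gen 1: ddAdAd
dAAddd
dddddd
dddAAd
AAdddd
AAdAAA
dAAddd
gen 2: dddddd
dAAAdd
ddAAdd
dddddd
dAdddd
dddAAA
dddddd
gen 3: ddAddd
dAdAdd
dAdAdd
ddAddd
ddddAd
ddddAd
ddddAd
gen 4: ddAAdd
dAdAdd
dAdAdd
ddAAdd
dddAdd
dddAAA
dddAdd
gen 5: dddAAd
dAdAAd
dAdAAd
dddAAd
dddddd
ddAAdd
dddddd
gen 6: ddAAAd
dddddA
dddddA
ddAAAd
ddAdAd
dddddd
ddAdAd
gen 7: ddAdAA
dddAdA
dddAdA
ddAdAA
ddAdAd
dddddd
ddAdAd
gen 8: ddAddA
AdAAdA
AdAAdA
ddAddA
ddddAA
dddddd
ddddAA
gen 9: dAAddd
dddddd
dddddd
dAAddd
ddddAA
dddddd
ddddAA

0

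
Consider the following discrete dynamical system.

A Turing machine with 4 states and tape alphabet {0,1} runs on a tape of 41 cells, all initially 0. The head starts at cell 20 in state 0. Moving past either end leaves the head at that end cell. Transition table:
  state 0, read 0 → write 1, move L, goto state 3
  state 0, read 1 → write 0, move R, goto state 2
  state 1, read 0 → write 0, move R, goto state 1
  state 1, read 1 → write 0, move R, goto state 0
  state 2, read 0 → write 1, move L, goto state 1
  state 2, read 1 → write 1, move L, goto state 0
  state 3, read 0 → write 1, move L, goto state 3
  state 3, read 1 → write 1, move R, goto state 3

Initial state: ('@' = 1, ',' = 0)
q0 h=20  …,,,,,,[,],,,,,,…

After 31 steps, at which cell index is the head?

10

0) q0 h=20  …,,,,,,[,],,,,,,…
1) q3 h=19  …,,,,,,[,]@,,,,,…
2) q3 h=18  …,,,,,,[,]@@,,,,…
3) q3 h=17  …,,,,,,[,]@@@,,,…
4) q3 h=16  …,,,,,,[,]@@@@,,…
5) q3 h=15  …,,,,,,[,]@@@@@,…
6) q3 h=14  …,,,,,,[,]@@@@@@…
7) q3 h=13  …,,,,,,[,]@@@@@@…
8) q3 h=12  …,,,,,,[,]@@@@@@…
9) q3 h=11  …,,,,,,[,]@@@@@@…
10) q3 h=10  …,,,,,,[,]@@@@@@…
11) q3 h= 9  …,,,,,,[,]@@@@@@…
12) q3 h= 8  …,,,,,,[,]@@@@@@…
13) q3 h= 7  …,,,,,,[,]@@@@@@…
14) q3 h= 6  |,,,,,,[,]@@@@@@…
15) q3 h= 5  |,,,,,[,]@@@@@@…
16) q3 h= 4  |,,,,[,]@@@@@@…
17) q3 h= 3  |,,,[,]@@@@@@…
18) q3 h= 2  |,,[,]@@@@@@…
19) q3 h= 1  |,[,]@@@@@@…
20) q3 h= 0  |[,]@@@@@@…
21) q3 h= 0  |[@]@@@@@@…
22) q3 h= 1  |@[@]@@@@@@…
23) q3 h= 2  |@@[@]@@@@@@…
24) q3 h= 3  |@@@[@]@@@@@@…
25) q3 h= 4  |@@@@[@]@@@@@@…
26) q3 h= 5  |@@@@@[@]@@@@@@…
27) q3 h= 6  |@@@@@@[@]@@@@@@…
28) q3 h= 7  …@@@@@@[@]@@@@@@…
29) q3 h= 8  …@@@@@@[@]@@@@@@…
30) q3 h= 9  …@@@@@@[@]@@@@@@…
31) q3 h=10  …@@@@@@[@]@@@@@@…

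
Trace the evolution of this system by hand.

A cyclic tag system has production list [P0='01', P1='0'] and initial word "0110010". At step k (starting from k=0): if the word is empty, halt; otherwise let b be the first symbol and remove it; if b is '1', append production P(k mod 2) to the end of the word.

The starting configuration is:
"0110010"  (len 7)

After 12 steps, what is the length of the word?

t=0: "0110010"  (len 7)
t=1: "110010"  (len 6)
t=2: "100100"  (len 6)
t=3: "0010001"  (len 7)
t=4: "010001"  (len 6)
t=5: "10001"  (len 5)
t=6: "00010"  (len 5)
t=7: "0010"  (len 4)
t=8: "010"  (len 3)
t=9: "10"  (len 2)
t=10: "00"  (len 2)
t=11: "0"  (len 1)
t=12: (halted — word empty)

0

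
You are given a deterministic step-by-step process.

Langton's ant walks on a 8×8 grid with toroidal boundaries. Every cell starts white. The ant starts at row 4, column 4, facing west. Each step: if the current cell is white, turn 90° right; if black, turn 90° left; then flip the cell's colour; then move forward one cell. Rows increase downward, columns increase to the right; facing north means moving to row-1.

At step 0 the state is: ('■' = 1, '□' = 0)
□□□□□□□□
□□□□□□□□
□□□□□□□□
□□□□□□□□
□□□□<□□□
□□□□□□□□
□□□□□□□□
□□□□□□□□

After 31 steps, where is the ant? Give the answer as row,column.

6,5

t=0: □□□□□□□□
□□□□□□□□
□□□□□□□□
□□□□□□□□
□□□□<□□□
□□□□□□□□
□□□□□□□□
□□□□□□□□
t=1: □□□□□□□□
□□□□□□□□
□□□□□□□□
□□□□^□□□
□□□□■□□□
□□□□□□□□
□□□□□□□□
□□□□□□□□
t=2: □□□□□□□□
□□□□□□□□
□□□□□□□□
□□□□■>□□
□□□□■□□□
□□□□□□□□
□□□□□□□□
□□□□□□□□
t=3: □□□□□□□□
□□□□□□□□
□□□□□□□□
□□□□■■□□
□□□□■v□□
□□□□□□□□
□□□□□□□□
□□□□□□□□
t=4: □□□□□□□□
□□□□□□□□
□□□□□□□□
□□□□■■□□
□□□□<■□□
□□□□□□□□
□□□□□□□□
□□□□□□□□
t=5: □□□□□□□□
□□□□□□□□
□□□□□□□□
□□□□■■□□
□□□□□■□□
□□□□v□□□
□□□□□□□□
□□□□□□□□
t=6: □□□□□□□□
□□□□□□□□
□□□□□□□□
□□□□■■□□
□□□□□■□□
□□□<■□□□
□□□□□□□□
□□□□□□□□
t=7: □□□□□□□□
□□□□□□□□
□□□□□□□□
□□□□■■□□
□□□^□■□□
□□□■■□□□
□□□□□□□□
□□□□□□□□
t=8: □□□□□□□□
□□□□□□□□
□□□□□□□□
□□□□■■□□
□□□■>■□□
□□□■■□□□
□□□□□□□□
□□□□□□□□
t=9: □□□□□□□□
□□□□□□□□
□□□□□□□□
□□□□■■□□
□□□■■■□□
□□□■v□□□
□□□□□□□□
□□□□□□□□
t=10: □□□□□□□□
□□□□□□□□
□□□□□□□□
□□□□■■□□
□□□■■■□□
□□□■□>□□
□□□□□□□□
□□□□□□□□
t=11: □□□□□□□□
□□□□□□□□
□□□□□□□□
□□□□■■□□
□□□■■■□□
□□□■□■□□
□□□□□v□□
□□□□□□□□
t=12: □□□□□□□□
□□□□□□□□
□□□□□□□□
□□□□■■□□
□□□■■■□□
□□□■□■□□
□□□□<■□□
□□□□□□□□
t=13: □□□□□□□□
□□□□□□□□
□□□□□□□□
□□□□■■□□
□□□■■■□□
□□□■^■□□
□□□□■■□□
□□□□□□□□
t=14: □□□□□□□□
□□□□□□□□
□□□□□□□□
□□□□■■□□
□□□■■■□□
□□□■■>□□
□□□□■■□□
□□□□□□□□
t=15: □□□□□□□□
□□□□□□□□
□□□□□□□□
□□□□■■□□
□□□■■^□□
□□□■■□□□
□□□□■■□□
□□□□□□□□
t=16: □□□□□□□□
□□□□□□□□
□□□□□□□□
□□□□■■□□
□□□■<□□□
□□□■■□□□
□□□□■■□□
□□□□□□□□
t=17: □□□□□□□□
□□□□□□□□
□□□□□□□□
□□□□■■□□
□□□■□□□□
□□□■v□□□
□□□□■■□□
□□□□□□□□
t=18: □□□□□□□□
□□□□□□□□
□□□□□□□□
□□□□■■□□
□□□■□□□□
□□□■□>□□
□□□□■■□□
□□□□□□□□
t=19: □□□□□□□□
□□□□□□□□
□□□□□□□□
□□□□■■□□
□□□■□□□□
□□□■□■□□
□□□□■v□□
□□□□□□□□
t=20: □□□□□□□□
□□□□□□□□
□□□□□□□□
□□□□■■□□
□□□■□□□□
□□□■□■□□
□□□□■□>□
□□□□□□□□
t=21: □□□□□□□□
□□□□□□□□
□□□□□□□□
□□□□■■□□
□□□■□□□□
□□□■□■□□
□□□□■□■□
□□□□□□v□
t=22: □□□□□□□□
□□□□□□□□
□□□□□□□□
□□□□■■□□
□□□■□□□□
□□□■□■□□
□□□□■□■□
□□□□□<■□
t=23: □□□□□□□□
□□□□□□□□
□□□□□□□□
□□□□■■□□
□□□■□□□□
□□□■□■□□
□□□□■^■□
□□□□□■■□
t=24: □□□□□□□□
□□□□□□□□
□□□□□□□□
□□□□■■□□
□□□■□□□□
□□□■□■□□
□□□□■■>□
□□□□□■■□
t=25: □□□□□□□□
□□□□□□□□
□□□□□□□□
□□□□■■□□
□□□■□□□□
□□□■□■^□
□□□□■■□□
□□□□□■■□
t=26: □□□□□□□□
□□□□□□□□
□□□□□□□□
□□□□■■□□
□□□■□□□□
□□□■□■■>
□□□□■■□□
□□□□□■■□
t=27: □□□□□□□□
□□□□□□□□
□□□□□□□□
□□□□■■□□
□□□■□□□□
□□□■□■■■
□□□□■■□v
□□□□□■■□
t=28: □□□□□□□□
□□□□□□□□
□□□□□□□□
□□□□■■□□
□□□■□□□□
□□□■□■■■
□□□□■■<■
□□□□□■■□
t=29: □□□□□□□□
□□□□□□□□
□□□□□□□□
□□□□■■□□
□□□■□□□□
□□□■□■^■
□□□□■■■■
□□□□□■■□
t=30: □□□□□□□□
□□□□□□□□
□□□□□□□□
□□□□■■□□
□□□■□□□□
□□□■□<□■
□□□□■■■■
□□□□□■■□
t=31: □□□□□□□□
□□□□□□□□
□□□□□□□□
□□□□■■□□
□□□■□□□□
□□□■□□□■
□□□□■v■■
□□□□□■■□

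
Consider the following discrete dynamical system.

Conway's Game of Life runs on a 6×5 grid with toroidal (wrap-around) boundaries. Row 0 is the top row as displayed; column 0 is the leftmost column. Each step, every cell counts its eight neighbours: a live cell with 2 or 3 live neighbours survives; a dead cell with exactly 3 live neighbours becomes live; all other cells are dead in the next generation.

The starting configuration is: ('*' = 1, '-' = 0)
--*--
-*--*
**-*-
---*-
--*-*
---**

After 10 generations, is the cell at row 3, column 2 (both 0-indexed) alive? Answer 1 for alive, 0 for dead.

0

gen 0: --*--
-*--*
**-*-
---*-
--*-*
---**
gen 1: *-*-*
-*-**
**-*-
**-*-
--*-*
--*-*
gen 2: --*--
-----
---*-
---*-
--*-*
--*-*
gen 3: ---*-
-----
-----
--***
--*-*
-**--
gen 4: --*--
-----
---*-
--*-*
*---*
-**--
gen 5: -**--
-----
---*-
*---*
*-*-*
****-
gen 6: *--*-
--*--
----*
**---
--*--
-----
gen 7: -----
---**
**---
**---
-*---
-----
gen 8: -----
*---*
-**--
--*--
**---
-----
gen 9: -----
**---
****-
*-*--
-*---
-----
gen 10: -----
*---*
---*-
*--**
-*---
-----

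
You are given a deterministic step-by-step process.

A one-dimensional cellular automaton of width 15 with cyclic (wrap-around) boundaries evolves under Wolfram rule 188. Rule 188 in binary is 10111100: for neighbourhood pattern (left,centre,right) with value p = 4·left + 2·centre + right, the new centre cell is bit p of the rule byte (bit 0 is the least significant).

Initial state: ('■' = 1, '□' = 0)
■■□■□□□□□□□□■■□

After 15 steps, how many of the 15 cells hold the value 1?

11

step 0: ■■□■□□□□□□□□■■□
step 1: ■□■■■□□□□□□□■□■
step 2: □■■■□■□□□□□□■■■
step 3: ■■■□■■■□□□□□■■□
step 4: ■■□■■■□■□□□□■□■
step 5: ■□■■■□■■■□□□■■■
step 6: □■■■□■■■□■□□■■■
step 7: ■■■□■■■□■■■□■■□
step 8: ■■□■■■□■■■□■■□■
step 9: ■□■■■□■■■□■■□■■
step 10: □■■■□■■■□■■□■■■
step 11: ■■■□■■■□■■□■■■□
step 12: ■■□■■■□■■□■■■□■
step 13: ■□■■■□■■□■■■□■■
step 14: □■■■□■■□■■■□■■■
step 15: ■■■□■■□■■■□■■■□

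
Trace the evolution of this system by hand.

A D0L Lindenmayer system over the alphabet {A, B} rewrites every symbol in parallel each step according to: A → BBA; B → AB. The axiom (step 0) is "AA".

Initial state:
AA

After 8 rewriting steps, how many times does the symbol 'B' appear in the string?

1632

gen 0: AA
gen 1: BBABBA
gen 2: ABABBBAABABBBA
gen 3: BBAABBBAABABABBBABBAABBBAABABABBBA
gen 4: ABABBBABBAABABABBBABBAABBBAABBBAABABABBBAABABBBABBAABABABBBABBAABBBAABBBAABABABBBA
gen 5: BBAABBBAABABABBBAABABBBABBAABBBAABBBAABABABBBAABABBBABBAAB…ABBBAABABBBABBAABABABBBABBAABABABBBABBAABBBAABBBAABABABBBA  (len 198)
gen 6: ABABBBABBAABABABBBABBAABBBAABBBAABABABBBABBAABBBAABABABBBA…ABBBAABABBBABBAABABABBBABBAABABABBBABBAABBBAABBBAABABABBBA  (len 478)
gen 7: BBAABBBAABABABBBAABABBBABBAABBBAABBBAABABABBBAABABBBABBAAB…ABBBAABABBBABBAABABABBBABBAABABABBBABBAABBBAABBBAABABABBBA  (len 1154)
gen 8: ABABBBABBAABABABBBABBAABBBAABBBAABABABBBABBAABBBAABABABBBA…ABBBAABABBBABBAABABABBBABBAABABABBBABBAABBBAABBBAABABABBBA  (len 2786)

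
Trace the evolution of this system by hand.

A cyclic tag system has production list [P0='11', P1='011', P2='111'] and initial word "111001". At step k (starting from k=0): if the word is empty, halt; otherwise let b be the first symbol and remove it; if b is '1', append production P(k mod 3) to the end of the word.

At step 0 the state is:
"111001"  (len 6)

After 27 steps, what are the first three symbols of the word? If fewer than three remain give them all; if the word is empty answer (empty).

t=0: "111001"  (len 6)
t=1: "1100111"  (len 7)
t=2: "100111011"  (len 9)
t=3: "00111011111"  (len 11)
t=4: "0111011111"  (len 10)
t=5: "111011111"  (len 9)
t=6: "11011111111"  (len 11)
t=7: "101111111111"  (len 12)
t=8: "01111111111011"  (len 14)
t=9: "1111111111011"  (len 13)
t=10: "11111111101111"  (len 14)
t=11: "1111111101111011"  (len 16)
t=12: "111111101111011111"  (len 18)
t=13: "1111110111101111111"  (len 19)
t=14: "111110111101111111011"  (len 21)
t=15: "11110111101111111011111"  (len 23)
t=16: "111011110111111101111111"  (len 24)
t=17: "11011110111111101111111011"  (len 26)
t=18: "1011110111111101111111011111"  (len 28)
t=19: "01111011111110111111101111111"  (len 29)
t=20: "1111011111110111111101111111"  (len 28)
t=21: "111011111110111111101111111111"  (len 30)
t=22: "1101111111011111110111111111111"  (len 31)
t=23: "101111111011111110111111111111011"  (len 33)
t=24: "01111111011111110111111111111011111"  (len 35)
t=25: "1111111011111110111111111111011111"  (len 34)
t=26: "111111011111110111111111111011111011"  (len 36)
t=27: "11111011111110111111111111011111011111"  (len 38)

111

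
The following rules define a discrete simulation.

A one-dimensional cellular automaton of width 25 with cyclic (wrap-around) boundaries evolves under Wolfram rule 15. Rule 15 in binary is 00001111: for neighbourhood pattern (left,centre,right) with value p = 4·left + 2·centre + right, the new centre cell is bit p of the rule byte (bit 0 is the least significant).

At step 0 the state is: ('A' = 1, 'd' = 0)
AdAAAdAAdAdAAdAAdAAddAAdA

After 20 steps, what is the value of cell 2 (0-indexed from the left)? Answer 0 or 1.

1

[0] AdAAAdAAdAdAAdAAdAAddAAdA
[1] ddAdddAddAdAddAddAddAAddA
[2] dAAdAAAdAAdAdAAdAAdAAddAA
[3] dAddAdddAddAdAddAddAddAAd
[4] AAdAAdAAAdAAdAdAAdAAdAAdd
[5] AddAddAdddAddAdAddAddAddA
[6] ddAAdAAdAAAdAAdAdAAdAAdAA
[7] dAAddAddAdddAddAdAddAddAd
[8] AAddAAdAAdAAAdAAdAdAAdAAd
[9] AddAAddAddAdddAddAdAddAdd
[10] AdAAddAAdAAdAAAdAAdAdAAdA
[11] ddAddAAddAddAdddAddAdAddA
[12] dAAdAAddAAdAAdAAAdAAdAdAA
[13] dAddAddAAddAddAdddAddAdAd
[14] AAdAAdAAddAAdAAdAAAdAAdAd
[15] AddAddAddAAddAddAdddAddAd
[16] AdAAdAAdAAddAAdAAdAAAdAAd
[17] AdAddAddAddAAddAddAdddAdd
[18] AdAdAAdAAdAAddAAdAAdAAAdA
[19] ddAdAddAddAddAAddAddAdddA
[20] dAAdAdAAdAAdAAddAAdAAdAAA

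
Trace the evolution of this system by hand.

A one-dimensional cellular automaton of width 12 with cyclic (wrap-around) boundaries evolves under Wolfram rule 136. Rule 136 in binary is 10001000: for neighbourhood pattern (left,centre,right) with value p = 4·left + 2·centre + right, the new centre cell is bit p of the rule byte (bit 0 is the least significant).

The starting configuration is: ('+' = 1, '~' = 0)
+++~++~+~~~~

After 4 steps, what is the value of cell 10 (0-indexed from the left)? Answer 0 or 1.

0

gen 0: +++~++~+~~~~
gen 1: ++~~+~~~~~~~
gen 2: +~~~~~~~~~~~
gen 3: ~~~~~~~~~~~~
gen 4: ~~~~~~~~~~~~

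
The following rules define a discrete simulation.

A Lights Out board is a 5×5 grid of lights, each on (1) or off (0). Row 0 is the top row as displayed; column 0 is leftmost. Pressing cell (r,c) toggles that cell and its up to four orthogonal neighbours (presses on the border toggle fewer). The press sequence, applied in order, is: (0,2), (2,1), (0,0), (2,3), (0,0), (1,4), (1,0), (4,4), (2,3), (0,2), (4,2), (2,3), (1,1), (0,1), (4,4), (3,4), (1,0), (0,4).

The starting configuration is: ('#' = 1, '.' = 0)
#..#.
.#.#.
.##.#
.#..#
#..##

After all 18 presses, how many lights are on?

gen 0: #..#.
.#.#.
.##.#
.#..#
#..##
gen 1: ###..
.###.
.##.#
.#..#
#..##
gen 2: ###..
..##.
#...#
....#
#..##
gen 3: ..#..
#.##.
#...#
....#
#..##
gen 4: ..#..
#.#..
#.##.
...##
#..##
gen 5: ###..
..#..
#.##.
...##
#..##
gen 6: ###.#
..###
#.###
...##
#..##
gen 7: .##.#
#####
..###
...##
#..##
gen 8: .##.#
#####
..###
...#.
#....
gen 9: .##.#
###.#
.....
.....
#....
gen 10: ...##
##..#
.....
.....
#....
gen 11: ...##
##..#
.....
..#..
####.
gen 12: ...##
##.##
..###
..##.
####.
gen 13: .#.##
..###
.####
..##.
####.
gen 14: #.###
.####
.####
..##.
####.
gen 15: #.###
.####
.####
..###
###.#
gen 16: #.###
.####
.###.
..#..
###..
gen 17: ..###
#.###
####.
..#..
###..
gen 18: ..#..
#.##.
####.
..#..
###..

12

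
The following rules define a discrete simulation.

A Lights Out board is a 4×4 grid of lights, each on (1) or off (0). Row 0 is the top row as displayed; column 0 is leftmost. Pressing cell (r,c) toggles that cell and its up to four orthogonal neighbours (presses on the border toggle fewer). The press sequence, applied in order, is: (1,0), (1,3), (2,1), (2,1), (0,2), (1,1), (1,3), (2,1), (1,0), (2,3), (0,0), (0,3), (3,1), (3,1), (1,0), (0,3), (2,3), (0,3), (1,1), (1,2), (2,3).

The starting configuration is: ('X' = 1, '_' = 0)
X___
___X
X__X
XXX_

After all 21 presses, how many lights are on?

9

0) X___
___X
X__X
XXX_
1) ____
XX_X
___X
XXX_
2) ___X
XXX_
____
XXX_
3) ___X
X_X_
XXX_
X_X_
4) ___X
XXX_
____
XXX_
5) _XX_
XX__
____
XXX_
6) __X_
__X_
_X__
XXX_
7) __XX
___X
_X_X
XXX_
8) __XX
_X_X
X_XX
X_X_
9) X_XX
X__X
__XX
X_X_
10) X_XX
X___
____
X_XX
11) _XXX
____
____
X_XX
12) _X__
___X
____
X_XX
13) _X__
___X
_X__
_X_X
14) _X__
___X
____
X_XX
15) XX__
XX_X
X___
X_XX
16) XXXX
XX__
X___
X_XX
17) XXXX
XX_X
X_XX
X_X_
18) XX__
XX__
X_XX
X_X_
19) X___
__X_
XXXX
X_X_
20) X_X_
_X_X
XX_X
X_X_
21) X_X_
_X__
XXX_
X_XX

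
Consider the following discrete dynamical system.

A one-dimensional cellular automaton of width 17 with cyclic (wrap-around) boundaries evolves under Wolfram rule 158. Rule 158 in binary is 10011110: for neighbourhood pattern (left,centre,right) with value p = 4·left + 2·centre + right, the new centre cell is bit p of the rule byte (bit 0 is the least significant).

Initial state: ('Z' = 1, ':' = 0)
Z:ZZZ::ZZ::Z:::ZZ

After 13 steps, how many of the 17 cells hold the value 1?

12

0) Z:ZZZ::ZZ::Z:::ZZ
1) ::ZZ:ZZZ:ZZZZ:ZZZ
2) ZZZ::ZZ::ZZZ::ZZ:
3) ZZ:ZZZ:ZZZZ:ZZZ::
4) Z::ZZ::ZZZ::ZZ:ZZ
5) :ZZZ:ZZZZ:ZZZ::ZZ
6) :ZZ::ZZZ::ZZ:ZZZ:
7) ZZ:ZZZZ:ZZZ::ZZ:Z
8) Z::ZZZ::ZZ:ZZZ::Z
9) :ZZZZ:ZZZ::ZZ:ZZZ
10) :ZZZ::ZZ:ZZZ::ZZ:
11) ZZZ:ZZZ::ZZ:ZZZ:Z
12) ZZ::ZZ:ZZZ::ZZ::Z
13) Z:ZZZ::ZZ:ZZZ:ZZZ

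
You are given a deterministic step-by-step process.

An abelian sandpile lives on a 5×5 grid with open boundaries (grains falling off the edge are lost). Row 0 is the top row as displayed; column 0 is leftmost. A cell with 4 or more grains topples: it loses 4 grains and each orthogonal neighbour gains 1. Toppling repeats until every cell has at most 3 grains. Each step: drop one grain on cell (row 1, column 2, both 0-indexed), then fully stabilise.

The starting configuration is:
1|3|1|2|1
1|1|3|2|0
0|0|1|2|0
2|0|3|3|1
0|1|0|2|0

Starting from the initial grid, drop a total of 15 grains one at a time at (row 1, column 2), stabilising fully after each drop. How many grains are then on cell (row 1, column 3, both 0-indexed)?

2

[0] 1|3|1|2|1
1|1|3|2|0
0|0|1|2|0
2|0|3|3|1
0|1|0|2|0
[1] 1|3|2|2|1
1|2|0|3|0
0|0|2|2|0
2|0|3|3|1
0|1|0|2|0
[2] 1|3|2|2|1
1|2|1|3|0
0|0|2|2|0
2|0|3|3|1
0|1|0|2|0
[3] 1|3|2|2|1
1|2|2|3|0
0|0|2|2|0
2|0|3|3|1
0|1|0|2|0
[4] 1|3|2|2|1
1|2|3|3|0
0|0|2|2|0
2|0|3|3|1
0|1|0|2|0
[5] 1|3|3|3|1
1|3|1|0|1
0|0|3|3|0
2|0|3|3|1
0|1|0|2|0
[6] 1|3|3|3|1
1|3|2|0|1
0|0|3|3|0
2|0|3|3|1
0|1|0|2|0
[7] 1|3|3|3|1
1|3|3|0|1
0|0|3|3|0
2|0|3|3|1
0|1|0|2|0
[8] 2|1|2|0|2
2|1|3|3|1
0|2|2|1|1
2|1|1|1|2
0|1|1|3|0
[9] 2|1|3|1|2
2|2|1|0|2
0|2|3|2|1
2|1|1|1|2
0|1|1|3|0
[10] 2|1|3|1|2
2|2|2|0|2
0|2|3|2|1
2|1|1|1|2
0|1|1|3|0
[11] 2|1|3|1|2
2|2|3|0|2
0|2|3|2|1
2|1|1|1|2
0|1|1|3|0
[12] 2|2|0|2|2
2|3|2|1|2
0|3|0|3|1
2|1|2|1|2
0|1|1|3|0
[13] 2|2|0|2|2
2|3|3|1|2
0|3|0|3|1
2|1|2|1|2
0|1|1|3|0
[14] 2|3|1|2|2
3|1|1|2|2
1|0|2|3|1
2|2|2|1|2
0|1|1|3|0
[15] 2|3|1|2|2
3|1|2|2|2
1|0|2|3|1
2|2|2|1|2
0|1|1|3|0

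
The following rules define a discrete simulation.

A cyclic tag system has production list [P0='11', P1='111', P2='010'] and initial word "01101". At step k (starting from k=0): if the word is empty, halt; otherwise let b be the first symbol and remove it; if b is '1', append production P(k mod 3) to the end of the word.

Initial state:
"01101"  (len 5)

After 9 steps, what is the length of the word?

step 0: "01101"  (len 5)
step 1: "1101"  (len 4)
step 2: "101111"  (len 6)
step 3: "01111010"  (len 8)
step 4: "1111010"  (len 7)
step 5: "111010111"  (len 9)
step 6: "11010111010"  (len 11)
step 7: "101011101011"  (len 12)
step 8: "01011101011111"  (len 14)
step 9: "1011101011111"  (len 13)

13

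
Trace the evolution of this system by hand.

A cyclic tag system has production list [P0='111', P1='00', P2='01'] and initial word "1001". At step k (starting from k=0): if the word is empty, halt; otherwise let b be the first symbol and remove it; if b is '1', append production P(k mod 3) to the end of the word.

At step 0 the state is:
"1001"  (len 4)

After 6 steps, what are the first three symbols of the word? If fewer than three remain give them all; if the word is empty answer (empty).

111

[0] "1001"  (len 4)
[1] "001111"  (len 6)
[2] "01111"  (len 5)
[3] "1111"  (len 4)
[4] "111111"  (len 6)
[5] "1111100"  (len 7)
[6] "11110001"  (len 8)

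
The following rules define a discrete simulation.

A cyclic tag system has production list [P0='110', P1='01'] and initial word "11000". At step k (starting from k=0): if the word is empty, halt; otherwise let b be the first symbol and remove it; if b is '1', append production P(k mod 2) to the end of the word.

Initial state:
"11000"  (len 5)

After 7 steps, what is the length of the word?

[0] "11000"  (len 5)
[1] "1000110"  (len 7)
[2] "00011001"  (len 8)
[3] "0011001"  (len 7)
[4] "011001"  (len 6)
[5] "11001"  (len 5)
[6] "100101"  (len 6)
[7] "00101110"  (len 8)

8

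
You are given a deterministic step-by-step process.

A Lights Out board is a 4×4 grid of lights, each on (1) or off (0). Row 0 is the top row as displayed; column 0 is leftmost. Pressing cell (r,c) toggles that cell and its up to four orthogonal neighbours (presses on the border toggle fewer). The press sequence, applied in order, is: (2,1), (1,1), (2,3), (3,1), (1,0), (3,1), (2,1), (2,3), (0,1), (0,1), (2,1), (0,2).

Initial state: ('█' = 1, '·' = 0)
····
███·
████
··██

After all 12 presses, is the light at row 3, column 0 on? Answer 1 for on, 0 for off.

0

t=0: ····
███·
████
··██
t=1: ····
█·█·
···█
·███
t=2: ·█··
·█··
·█·█
·███
t=3: ·█··
·█·█
·██·
·██·
t=4: ·█··
·█·█
··█·
█···
t=5: ██··
█··█
█·█·
█···
t=6: ██··
█··█
███·
·██·
t=7: ██··
██·█
····
··█·
t=8: ██··
██··
··██
··██
t=9: ··█·
█···
··██
··██
t=10: ██··
██··
··██
··██
t=11: ██··
█···
██·█
·███
t=12: █·██
█·█·
██·█
·███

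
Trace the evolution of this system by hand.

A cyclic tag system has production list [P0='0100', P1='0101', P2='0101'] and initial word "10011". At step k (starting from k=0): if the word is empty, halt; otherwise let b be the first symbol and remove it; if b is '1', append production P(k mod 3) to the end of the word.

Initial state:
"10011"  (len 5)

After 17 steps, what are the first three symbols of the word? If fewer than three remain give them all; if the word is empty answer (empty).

t=0: "10011"  (len 5)
t=1: "00110100"  (len 8)
t=2: "0110100"  (len 7)
t=3: "110100"  (len 6)
t=4: "101000100"  (len 9)
t=5: "010001000101"  (len 12)
t=6: "10001000101"  (len 11)
t=7: "00010001010100"  (len 14)
t=8: "0010001010100"  (len 13)
t=9: "010001010100"  (len 12)
t=10: "10001010100"  (len 11)
t=11: "00010101000101"  (len 14)
t=12: "0010101000101"  (len 13)
t=13: "010101000101"  (len 12)
t=14: "10101000101"  (len 11)
t=15: "01010001010101"  (len 14)
t=16: "1010001010101"  (len 13)
t=17: "0100010101010101"  (len 16)

010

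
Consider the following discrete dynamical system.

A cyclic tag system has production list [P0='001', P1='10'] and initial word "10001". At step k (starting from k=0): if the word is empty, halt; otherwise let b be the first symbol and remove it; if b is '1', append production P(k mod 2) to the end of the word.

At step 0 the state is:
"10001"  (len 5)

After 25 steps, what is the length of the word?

k=0  "10001"  (len 5)
k=1  "0001001"  (len 7)
k=2  "001001"  (len 6)
k=3  "01001"  (len 5)
k=4  "1001"  (len 4)
k=5  "001001"  (len 6)
k=6  "01001"  (len 5)
k=7  "1001"  (len 4)
k=8  "00110"  (len 5)
k=9  "0110"  (len 4)
k=10  "110"  (len 3)
k=11  "10001"  (len 5)
k=12  "000110"  (len 6)
k=13  "00110"  (len 5)
k=14  "0110"  (len 4)
k=15  "110"  (len 3)
k=16  "1010"  (len 4)
k=17  "010001"  (len 6)
k=18  "10001"  (len 5)
k=19  "0001001"  (len 7)
k=20  "001001"  (len 6)
k=21  "01001"  (len 5)
k=22  "1001"  (len 4)
k=23  "001001"  (len 6)
k=24  "01001"  (len 5)
k=25  "1001"  (len 4)

4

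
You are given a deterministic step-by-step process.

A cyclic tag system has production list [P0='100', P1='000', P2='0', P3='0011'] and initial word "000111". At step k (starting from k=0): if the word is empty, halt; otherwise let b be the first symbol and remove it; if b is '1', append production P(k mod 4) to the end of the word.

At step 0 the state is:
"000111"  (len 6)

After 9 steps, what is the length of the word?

t=0: "000111"  (len 6)
t=1: "00111"  (len 5)
t=2: "0111"  (len 4)
t=3: "111"  (len 3)
t=4: "110011"  (len 6)
t=5: "10011100"  (len 8)
t=6: "0011100000"  (len 10)
t=7: "011100000"  (len 9)
t=8: "11100000"  (len 8)
t=9: "1100000100"  (len 10)

10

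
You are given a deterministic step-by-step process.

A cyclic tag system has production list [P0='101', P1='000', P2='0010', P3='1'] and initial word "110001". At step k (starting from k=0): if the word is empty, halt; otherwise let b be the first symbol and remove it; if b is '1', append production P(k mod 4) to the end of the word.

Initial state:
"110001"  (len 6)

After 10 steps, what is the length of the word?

gen 0: "110001"  (len 6)
gen 1: "10001101"  (len 8)
gen 2: "0001101000"  (len 10)
gen 3: "001101000"  (len 9)
gen 4: "01101000"  (len 8)
gen 5: "1101000"  (len 7)
gen 6: "101000000"  (len 9)
gen 7: "010000000010"  (len 12)
gen 8: "10000000010"  (len 11)
gen 9: "0000000010101"  (len 13)
gen 10: "000000010101"  (len 12)

12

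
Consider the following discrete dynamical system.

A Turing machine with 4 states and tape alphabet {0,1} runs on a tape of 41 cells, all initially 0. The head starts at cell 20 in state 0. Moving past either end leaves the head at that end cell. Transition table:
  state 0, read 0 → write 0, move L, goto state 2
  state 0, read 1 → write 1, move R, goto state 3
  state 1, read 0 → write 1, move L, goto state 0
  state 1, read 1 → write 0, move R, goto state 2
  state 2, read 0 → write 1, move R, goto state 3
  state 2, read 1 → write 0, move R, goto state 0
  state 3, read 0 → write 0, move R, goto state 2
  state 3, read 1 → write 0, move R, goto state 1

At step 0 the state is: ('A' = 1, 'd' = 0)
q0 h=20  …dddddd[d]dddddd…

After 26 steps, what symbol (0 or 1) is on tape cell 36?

step 0: q0 h=20  …dddddd[d]dddddd…
step 1: q2 h=19  …dddddd[d]dddddd…
step 2: q3 h=20  …dddddA[d]dddddd…
step 3: q2 h=21  …ddddAd[d]dddddd…
step 4: q3 h=22  …dddAdA[d]dddddd…
step 5: q2 h=23  …ddAdAd[d]dddddd…
step 6: q3 h=24  …dAdAdA[d]dddddd…
step 7: q2 h=25  …AdAdAd[d]dddddd…
step 8: q3 h=26  …dAdAdA[d]dddddd…
step 9: q2 h=27  …AdAdAd[d]dddddd…
step 10: q3 h=28  …dAdAdA[d]dddddd…
step 11: q2 h=29  …AdAdAd[d]dddddd…
step 12: q3 h=30  …dAdAdA[d]dddddd…
step 13: q2 h=31  …AdAdAd[d]dddddd…
step 14: q3 h=32  …dAdAdA[d]dddddd…
step 15: q2 h=33  …AdAdAd[d]dddddd…
step 16: q3 h=34  …dAdAdA[d]dddddd|
step 17: q2 h=35  …AdAdAd[d]ddddd|
step 18: q3 h=36  …dAdAdA[d]dddd|
step 19: q2 h=37  …AdAdAd[d]ddd|
step 20: q3 h=38  …dAdAdA[d]dd|
step 21: q2 h=39  …AdAdAd[d]d|
step 22: q3 h=40  …dAdAdA[d]|
step 23: q2 h=40  …dAdAdA[d]|
step 24: q3 h=40  …dAdAdA[A]|
step 25: q1 h=40  …dAdAdA[d]|
step 26: q0 h=39  …AdAdAd[A]A|

0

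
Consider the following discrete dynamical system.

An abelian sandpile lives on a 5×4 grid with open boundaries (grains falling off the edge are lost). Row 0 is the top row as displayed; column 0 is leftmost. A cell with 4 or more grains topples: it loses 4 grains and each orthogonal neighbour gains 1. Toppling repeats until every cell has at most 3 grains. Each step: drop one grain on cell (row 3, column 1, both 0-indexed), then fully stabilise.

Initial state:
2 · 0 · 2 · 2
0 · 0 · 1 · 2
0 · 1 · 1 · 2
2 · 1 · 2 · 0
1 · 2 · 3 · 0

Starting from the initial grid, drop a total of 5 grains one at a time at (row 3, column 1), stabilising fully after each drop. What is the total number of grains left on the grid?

29

[0] 2 · 0 · 2 · 2
0 · 0 · 1 · 2
0 · 1 · 1 · 2
2 · 1 · 2 · 0
1 · 2 · 3 · 0
[1] 2 · 0 · 2 · 2
0 · 0 · 1 · 2
0 · 1 · 1 · 2
2 · 2 · 2 · 0
1 · 2 · 3 · 0
[2] 2 · 0 · 2 · 2
0 · 0 · 1 · 2
0 · 1 · 1 · 2
2 · 3 · 2 · 0
1 · 2 · 3 · 0
[3] 2 · 0 · 2 · 2
0 · 0 · 1 · 2
0 · 2 · 1 · 2
3 · 0 · 3 · 0
1 · 3 · 3 · 0
[4] 2 · 0 · 2 · 2
0 · 0 · 1 · 2
0 · 2 · 1 · 2
3 · 1 · 3 · 0
1 · 3 · 3 · 0
[5] 2 · 0 · 2 · 2
0 · 0 · 1 · 2
0 · 2 · 1 · 2
3 · 2 · 3 · 0
1 · 3 · 3 · 0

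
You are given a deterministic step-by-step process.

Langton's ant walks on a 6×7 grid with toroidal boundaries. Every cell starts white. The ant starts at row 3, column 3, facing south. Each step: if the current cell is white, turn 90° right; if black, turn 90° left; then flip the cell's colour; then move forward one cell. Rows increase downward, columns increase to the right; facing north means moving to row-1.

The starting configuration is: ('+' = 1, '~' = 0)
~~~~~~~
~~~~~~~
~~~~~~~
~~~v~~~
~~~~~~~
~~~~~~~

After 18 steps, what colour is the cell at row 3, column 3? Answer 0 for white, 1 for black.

0) ~~~~~~~
~~~~~~~
~~~~~~~
~~~v~~~
~~~~~~~
~~~~~~~
1) ~~~~~~~
~~~~~~~
~~~~~~~
~~<+~~~
~~~~~~~
~~~~~~~
2) ~~~~~~~
~~~~~~~
~~^~~~~
~~++~~~
~~~~~~~
~~~~~~~
3) ~~~~~~~
~~~~~~~
~~+>~~~
~~++~~~
~~~~~~~
~~~~~~~
4) ~~~~~~~
~~~~~~~
~~++~~~
~~+v~~~
~~~~~~~
~~~~~~~
5) ~~~~~~~
~~~~~~~
~~++~~~
~~+~>~~
~~~~~~~
~~~~~~~
6) ~~~~~~~
~~~~~~~
~~++~~~
~~+~+~~
~~~~v~~
~~~~~~~
7) ~~~~~~~
~~~~~~~
~~++~~~
~~+~+~~
~~~<+~~
~~~~~~~
8) ~~~~~~~
~~~~~~~
~~++~~~
~~+^+~~
~~~++~~
~~~~~~~
9) ~~~~~~~
~~~~~~~
~~++~~~
~~++>~~
~~~++~~
~~~~~~~
10) ~~~~~~~
~~~~~~~
~~++^~~
~~++~~~
~~~++~~
~~~~~~~
11) ~~~~~~~
~~~~~~~
~~+++>~
~~++~~~
~~~++~~
~~~~~~~
12) ~~~~~~~
~~~~~~~
~~++++~
~~++~v~
~~~++~~
~~~~~~~
13) ~~~~~~~
~~~~~~~
~~++++~
~~++<+~
~~~++~~
~~~~~~~
14) ~~~~~~~
~~~~~~~
~~++^+~
~~++++~
~~~++~~
~~~~~~~
15) ~~~~~~~
~~~~~~~
~~+<~+~
~~++++~
~~~++~~
~~~~~~~
16) ~~~~~~~
~~~~~~~
~~+~~+~
~~+v++~
~~~++~~
~~~~~~~
17) ~~~~~~~
~~~~~~~
~~+~~+~
~~+~>+~
~~~++~~
~~~~~~~
18) ~~~~~~~
~~~~~~~
~~+~^+~
~~+~~+~
~~~++~~
~~~~~~~

0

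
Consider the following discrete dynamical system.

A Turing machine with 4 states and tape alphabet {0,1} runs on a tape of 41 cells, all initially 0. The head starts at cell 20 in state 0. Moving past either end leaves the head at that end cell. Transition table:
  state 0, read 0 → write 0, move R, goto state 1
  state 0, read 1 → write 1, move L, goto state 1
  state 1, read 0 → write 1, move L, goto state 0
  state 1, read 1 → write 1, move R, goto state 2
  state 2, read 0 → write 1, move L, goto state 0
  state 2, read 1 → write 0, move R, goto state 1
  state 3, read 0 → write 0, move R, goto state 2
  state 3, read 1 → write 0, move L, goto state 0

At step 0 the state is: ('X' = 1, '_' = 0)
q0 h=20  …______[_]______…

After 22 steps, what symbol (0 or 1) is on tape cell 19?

gen 0: q0 h=20  …______[_]______…
gen 1: q1 h=21  …______[_]______…
gen 2: q0 h=20  …______[_]X_____…
gen 3: q1 h=21  …______[X]______…
gen 4: q2 h=22  …_____X[_]______…
gen 5: q0 h=21  …______[X]X_____…
gen 6: q1 h=20  …______[_]XX____…
gen 7: q0 h=19  …______[_]XXX___…
gen 8: q1 h=20  …______[X]XX____…
gen 9: q2 h=21  …_____X[X]X_____…
gen 10: q1 h=22  …____X_[X]______…
gen 11: q2 h=23  …___X_X[_]______…
gen 12: q0 h=22  …____X_[X]X_____…
gen 13: q1 h=21  …_____X[_]XX____…
gen 14: q0 h=20  …______[X]XXX___…
gen 15: q1 h=19  …______[_]XXXX__…
gen 16: q0 h=18  …______[_]XXXXX_…
gen 17: q1 h=19  …______[X]XXXX__…
gen 18: q2 h=20  …_____X[X]XXX___…
gen 19: q1 h=21  …____X_[X]XX____…
gen 20: q2 h=22  …___X_X[X]X_____…
gen 21: q1 h=23  …__X_X_[X]______…
gen 22: q2 h=24  …_X_X_X[_]______…

1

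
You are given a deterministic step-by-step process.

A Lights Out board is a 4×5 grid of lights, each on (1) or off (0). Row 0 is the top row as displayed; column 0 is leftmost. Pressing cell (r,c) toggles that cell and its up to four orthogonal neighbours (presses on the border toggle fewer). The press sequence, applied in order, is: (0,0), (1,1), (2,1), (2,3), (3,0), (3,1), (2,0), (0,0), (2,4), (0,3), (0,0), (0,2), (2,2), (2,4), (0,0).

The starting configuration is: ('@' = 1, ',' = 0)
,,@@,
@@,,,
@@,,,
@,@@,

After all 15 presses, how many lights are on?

10

[0] ,,@@,
@@,,,
@@,,,
@,@@,
[1] @@@@,
,@,,,
@@,,,
@,@@,
[2] @,@@,
@,@,,
@,,,,
@,@@,
[3] @,@@,
@@@,,
,@@,,
@@@@,
[4] @,@@,
@@@@,
,@,@@
@@@,,
[5] @,@@,
@@@@,
@@,@@
,,@,,
[6] @,@@,
@@@@,
@,,@@
@@,,,
[7] @,@@,
,@@@,
,@,@@
,@,,,
[8] ,@@@,
@@@@,
,@,@@
,@,,,
[9] ,@@@,
@@@@@
,@,,,
,@,,@
[10] ,@,,@
@@@,@
,@,,,
,@,,@
[11] @,,,@
,@@,@
,@,,,
,@,,@
[12] @@@@@
,@,,@
,@,,,
,@,,@
[13] @@@@@
,@@,@
,,@@,
,@@,@
[14] @@@@@
,@@,,
,,@,@
,@@,,
[15] ,,@@@
@@@,,
,,@,@
,@@,,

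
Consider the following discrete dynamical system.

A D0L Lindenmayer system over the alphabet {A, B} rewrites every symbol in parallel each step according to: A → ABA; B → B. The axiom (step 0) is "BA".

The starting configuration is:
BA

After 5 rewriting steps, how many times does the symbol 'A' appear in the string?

t=0: BA
t=1: BABA
t=2: BABABABA
t=3: BABABABABABABABA
t=4: BABABABABABABABABABABABABABABABA
t=5: BABABABABABABABABABABABABABABABABABABABABABABABABABABABABABABABA

32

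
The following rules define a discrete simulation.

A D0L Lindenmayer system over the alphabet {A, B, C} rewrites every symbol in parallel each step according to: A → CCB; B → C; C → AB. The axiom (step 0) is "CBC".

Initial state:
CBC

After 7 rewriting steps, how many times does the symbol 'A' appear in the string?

62

0) CBC
1) ABCAB
2) CCBCABCCBC
3) ABABCABCCBCABABCAB
4) CCBCCCBCABCCBCABABCABCCBCCCBCABCCBC
5) ABABCABABABCABCCBCABABCABCCBCCCBCABCCBCABABCABABABCABCCBCABABCAB
6) CCBCCCBCABCCBCCCBCCCBCABCCBCABABCABCCBCCCBCABCCBCABABCABAB…BCABABCABCCBCCCBCABCCBCCCBCCCBCABCCBCABABCABCCBCCCBCABCCBC  (len 123)
7) ABABCABABABCABCCBCABABCABABABCABABABCABCCBCABABCABCCBCCCBC…BABABCABCCBCABABCABCCBCCCBCABCCBCABABCABABABCABCCBCABABCAB  (len 227)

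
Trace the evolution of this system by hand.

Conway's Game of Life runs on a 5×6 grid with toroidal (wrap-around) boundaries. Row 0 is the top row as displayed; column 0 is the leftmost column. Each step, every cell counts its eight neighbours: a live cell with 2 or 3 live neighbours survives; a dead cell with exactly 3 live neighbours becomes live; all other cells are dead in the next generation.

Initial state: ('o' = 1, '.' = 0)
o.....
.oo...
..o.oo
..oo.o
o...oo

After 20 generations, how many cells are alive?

[0] o.....
.oo...
..o.oo
..oo.o
o...oo
[1] o.....
oooo.o
o...oo
.oo...
oo.oo.
[2] ......
..oo..
....o.
..o...
o..o.o
[3] ..ooo.
...o..
..o...
...ooo
......
[4] ..ooo.
....o.
..o...
...oo.
..o..o
[5] ..o.oo
..o.o.
....o.
..ooo.
..o..o
[6] .oo.oo
....o.
..o.oo
..o.oo
.oo..o
[7] .oo.oo
ooo...
......
..o...
......
[8] ..oo.o
o.oo.o
..o...
......
.ooo..
[9] .....o
o....o
.ooo..
.o.o..
.o.oo.
[10] .....o
ooo.oo
.o.oo.
oo....
o..oo.
[11] ..o...
.oo...
...oo.
oo....
oo..o.
[12] o.oo..
.oo...
o..o..
ooooo.
o.o..o
[13] o..o.o
o.....
o...oo
....o.
......
[14] o....o
.o....
o...o.
....o.
....oo
[15] o...oo
.o....
.....o
...oo.
o...o.
[16] oo..o.
....o.
....o.
...oo.
o.....
[17] oo....
...oo.
....oo
...ooo
oo.oo.
[18] oo....
o..oo.
......
..o...
.o.o..
[19] oo.ooo
oo...o
...o..
..o...
oo....
[20] ....o.
.o.o..
ooo...
.oo...
...oo.

10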